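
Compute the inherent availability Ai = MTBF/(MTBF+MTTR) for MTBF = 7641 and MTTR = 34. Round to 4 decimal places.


MTBF = 7641
MTTR = 34
MTBF + MTTR = 7675
Ai = 7641 / 7675
Ai = 0.9956

0.9956


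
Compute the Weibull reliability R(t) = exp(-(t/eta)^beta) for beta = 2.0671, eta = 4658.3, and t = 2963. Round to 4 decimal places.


beta = 2.0671, eta = 4658.3, t = 2963
t/eta = 2963 / 4658.3 = 0.6361
(t/eta)^beta = 0.6361^2.0671 = 0.3925
R(t) = exp(-0.3925)
R(t) = 0.6754

0.6754


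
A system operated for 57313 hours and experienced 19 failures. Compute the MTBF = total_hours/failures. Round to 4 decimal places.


total_hours = 57313
failures = 19
MTBF = 57313 / 19
MTBF = 3016.4737

3016.4737


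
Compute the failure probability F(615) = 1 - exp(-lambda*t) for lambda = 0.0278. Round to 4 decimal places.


lambda = 0.0278, t = 615
lambda * t = 17.097
exp(-17.097) = 0.0
F(t) = 1 - 0.0
F(t) = 1.0

1.0


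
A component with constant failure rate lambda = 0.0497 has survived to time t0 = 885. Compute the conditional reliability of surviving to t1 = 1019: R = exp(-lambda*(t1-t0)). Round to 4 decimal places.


lambda = 0.0497
t0 = 885, t1 = 1019
t1 - t0 = 134
lambda * (t1-t0) = 0.0497 * 134 = 6.6598
R = exp(-6.6598)
R = 0.0013

0.0013


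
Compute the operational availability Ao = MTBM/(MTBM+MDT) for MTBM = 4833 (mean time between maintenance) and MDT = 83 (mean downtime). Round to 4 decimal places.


MTBM = 4833
MDT = 83
MTBM + MDT = 4916
Ao = 4833 / 4916
Ao = 0.9831

0.9831


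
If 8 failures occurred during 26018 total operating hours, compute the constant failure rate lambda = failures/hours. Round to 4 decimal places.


failures = 8
total_hours = 26018
lambda = 8 / 26018
lambda = 0.0003

0.0003


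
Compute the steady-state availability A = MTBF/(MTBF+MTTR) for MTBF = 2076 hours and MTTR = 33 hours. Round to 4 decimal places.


MTBF = 2076
MTTR = 33
MTBF + MTTR = 2109
A = 2076 / 2109
A = 0.9844

0.9844


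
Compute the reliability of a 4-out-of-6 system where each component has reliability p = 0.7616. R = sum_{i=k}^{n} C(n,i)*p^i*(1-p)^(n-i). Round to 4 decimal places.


k = 4, n = 6, p = 0.7616
i=4: C(6,4)=15 * 0.7616^4 * 0.2384^2 = 0.2868
i=5: C(6,5)=6 * 0.7616^5 * 0.2384^1 = 0.3665
i=6: C(6,6)=1 * 0.7616^6 * 0.2384^0 = 0.1951
R = sum of terms = 0.8485

0.8485


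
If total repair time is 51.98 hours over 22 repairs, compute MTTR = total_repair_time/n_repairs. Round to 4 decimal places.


total_repair_time = 51.98
n_repairs = 22
MTTR = 51.98 / 22
MTTR = 2.3627

2.3627


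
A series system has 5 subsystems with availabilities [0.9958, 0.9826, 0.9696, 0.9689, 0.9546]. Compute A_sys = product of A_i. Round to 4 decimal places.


Subsystems: [0.9958, 0.9826, 0.9696, 0.9689, 0.9546]
After subsystem 1 (A=0.9958): product = 0.9958
After subsystem 2 (A=0.9826): product = 0.9785
After subsystem 3 (A=0.9696): product = 0.9487
After subsystem 4 (A=0.9689): product = 0.9192
After subsystem 5 (A=0.9546): product = 0.8775
A_sys = 0.8775

0.8775


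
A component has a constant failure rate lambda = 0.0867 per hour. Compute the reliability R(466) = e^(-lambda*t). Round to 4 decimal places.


lambda = 0.0867
t = 466
lambda * t = 40.4022
R(t) = e^(-40.4022)
R(t) = 0.0

0.0


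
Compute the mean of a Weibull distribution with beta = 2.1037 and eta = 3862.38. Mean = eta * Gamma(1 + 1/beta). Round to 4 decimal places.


beta = 2.1037, eta = 3862.38
1/beta = 0.4754
1 + 1/beta = 1.4754
Gamma(1.4754) = 0.8857
Mean = 3862.38 * 0.8857
Mean = 3420.8464

3420.8464


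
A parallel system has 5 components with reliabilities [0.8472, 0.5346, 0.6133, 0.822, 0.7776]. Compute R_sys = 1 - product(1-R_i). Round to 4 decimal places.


Components: [0.8472, 0.5346, 0.6133, 0.822, 0.7776]
(1 - 0.8472) = 0.1528, running product = 0.1528
(1 - 0.5346) = 0.4654, running product = 0.0711
(1 - 0.6133) = 0.3867, running product = 0.0275
(1 - 0.822) = 0.178, running product = 0.0049
(1 - 0.7776) = 0.2224, running product = 0.0011
Product of (1-R_i) = 0.0011
R_sys = 1 - 0.0011 = 0.9989

0.9989


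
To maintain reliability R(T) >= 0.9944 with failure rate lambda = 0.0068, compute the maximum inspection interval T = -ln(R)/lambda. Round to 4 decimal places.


R_target = 0.9944
lambda = 0.0068
-ln(0.9944) = 0.0056
T = 0.0056 / 0.0068
T = 0.8258

0.8258


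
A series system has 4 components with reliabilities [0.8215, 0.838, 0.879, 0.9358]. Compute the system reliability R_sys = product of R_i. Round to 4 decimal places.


Components: [0.8215, 0.838, 0.879, 0.9358]
After component 1 (R=0.8215): product = 0.8215
After component 2 (R=0.838): product = 0.6884
After component 3 (R=0.879): product = 0.6051
After component 4 (R=0.9358): product = 0.5663
R_sys = 0.5663

0.5663


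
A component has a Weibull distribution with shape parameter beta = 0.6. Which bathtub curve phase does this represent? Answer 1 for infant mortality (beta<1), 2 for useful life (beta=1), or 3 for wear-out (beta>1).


beta = 0.6
Compare beta to 1:
beta < 1 => infant mortality (phase 1)
beta = 1 => useful life (phase 2)
beta > 1 => wear-out (phase 3)
Since beta = 0.6, this is infant mortality (decreasing failure rate)
Phase = 1

1


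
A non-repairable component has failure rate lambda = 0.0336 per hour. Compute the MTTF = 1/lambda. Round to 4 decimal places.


lambda = 0.0336
MTTF = 1 / 0.0336
MTTF = 29.7619

29.7619


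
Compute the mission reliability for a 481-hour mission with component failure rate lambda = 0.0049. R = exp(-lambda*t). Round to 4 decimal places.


lambda = 0.0049
mission_time = 481
lambda * t = 0.0049 * 481 = 2.3569
R = exp(-2.3569)
R = 0.0947

0.0947


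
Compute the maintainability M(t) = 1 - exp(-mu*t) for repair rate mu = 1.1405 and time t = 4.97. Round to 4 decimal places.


mu = 1.1405, t = 4.97
mu * t = 1.1405 * 4.97 = 5.6683
exp(-5.6683) = 0.0035
M(t) = 1 - 0.0035
M(t) = 0.9965

0.9965


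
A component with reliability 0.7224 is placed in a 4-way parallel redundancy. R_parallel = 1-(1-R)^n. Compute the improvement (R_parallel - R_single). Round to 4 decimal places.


R_single = 0.7224, n = 4
1 - R_single = 0.2776
(1 - R_single)^n = 0.2776^4 = 0.0059
R_parallel = 1 - 0.0059 = 0.9941
Improvement = 0.9941 - 0.7224
Improvement = 0.2717

0.2717


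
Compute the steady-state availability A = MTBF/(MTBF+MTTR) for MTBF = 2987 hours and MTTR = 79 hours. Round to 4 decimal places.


MTBF = 2987
MTTR = 79
MTBF + MTTR = 3066
A = 2987 / 3066
A = 0.9742

0.9742


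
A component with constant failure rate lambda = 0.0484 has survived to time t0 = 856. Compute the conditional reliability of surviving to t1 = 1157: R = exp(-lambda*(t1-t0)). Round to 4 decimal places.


lambda = 0.0484
t0 = 856, t1 = 1157
t1 - t0 = 301
lambda * (t1-t0) = 0.0484 * 301 = 14.5684
R = exp(-14.5684)
R = 0.0

0.0


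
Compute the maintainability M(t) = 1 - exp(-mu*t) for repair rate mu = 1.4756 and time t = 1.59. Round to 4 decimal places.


mu = 1.4756, t = 1.59
mu * t = 1.4756 * 1.59 = 2.3462
exp(-2.3462) = 0.0957
M(t) = 1 - 0.0957
M(t) = 0.9043

0.9043


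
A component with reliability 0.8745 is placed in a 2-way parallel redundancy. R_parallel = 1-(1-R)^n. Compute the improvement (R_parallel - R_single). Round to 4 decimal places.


R_single = 0.8745, n = 2
1 - R_single = 0.1255
(1 - R_single)^n = 0.1255^2 = 0.0158
R_parallel = 1 - 0.0158 = 0.9842
Improvement = 0.9842 - 0.8745
Improvement = 0.1097

0.1097


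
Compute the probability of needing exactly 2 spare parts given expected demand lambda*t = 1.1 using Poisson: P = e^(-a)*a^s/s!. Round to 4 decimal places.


a = 1.1, s = 2
e^(-a) = e^(-1.1) = 0.3329
a^s = 1.1^2 = 1.21
s! = 2
P = 0.3329 * 1.21 / 2
P = 0.2014

0.2014


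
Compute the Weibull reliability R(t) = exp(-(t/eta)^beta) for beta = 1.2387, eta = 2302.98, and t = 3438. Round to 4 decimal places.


beta = 1.2387, eta = 2302.98, t = 3438
t/eta = 3438 / 2302.98 = 1.4928
(t/eta)^beta = 1.4928^1.2387 = 1.6427
R(t) = exp(-1.6427)
R(t) = 0.1935

0.1935


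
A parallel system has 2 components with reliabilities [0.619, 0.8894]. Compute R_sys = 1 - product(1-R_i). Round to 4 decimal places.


Components: [0.619, 0.8894]
(1 - 0.619) = 0.381, running product = 0.381
(1 - 0.8894) = 0.1106, running product = 0.0421
Product of (1-R_i) = 0.0421
R_sys = 1 - 0.0421 = 0.9579

0.9579


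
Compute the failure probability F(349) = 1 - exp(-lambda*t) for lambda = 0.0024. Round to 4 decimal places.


lambda = 0.0024, t = 349
lambda * t = 0.8376
exp(-0.8376) = 0.4327
F(t) = 1 - 0.4327
F(t) = 0.5673

0.5673


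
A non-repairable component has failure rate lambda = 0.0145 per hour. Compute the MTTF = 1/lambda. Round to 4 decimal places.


lambda = 0.0145
MTTF = 1 / 0.0145
MTTF = 68.9655

68.9655


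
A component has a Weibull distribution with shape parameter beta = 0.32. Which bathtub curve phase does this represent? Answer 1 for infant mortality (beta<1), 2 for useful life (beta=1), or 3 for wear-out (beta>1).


beta = 0.32
Compare beta to 1:
beta < 1 => infant mortality (phase 1)
beta = 1 => useful life (phase 2)
beta > 1 => wear-out (phase 3)
Since beta = 0.32, this is infant mortality (decreasing failure rate)
Phase = 1

1


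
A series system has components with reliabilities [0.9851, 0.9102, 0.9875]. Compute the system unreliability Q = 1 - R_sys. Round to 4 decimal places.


Components: [0.9851, 0.9102, 0.9875]
After component 1: product = 0.9851
After component 2: product = 0.8966
After component 3: product = 0.8854
R_sys = 0.8854
Q = 1 - 0.8854 = 0.1146

0.1146


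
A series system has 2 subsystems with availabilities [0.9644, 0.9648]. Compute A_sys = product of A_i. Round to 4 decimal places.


Subsystems: [0.9644, 0.9648]
After subsystem 1 (A=0.9644): product = 0.9644
After subsystem 2 (A=0.9648): product = 0.9305
A_sys = 0.9305

0.9305


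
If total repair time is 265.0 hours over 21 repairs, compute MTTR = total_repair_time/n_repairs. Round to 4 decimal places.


total_repair_time = 265.0
n_repairs = 21
MTTR = 265.0 / 21
MTTR = 12.619

12.619


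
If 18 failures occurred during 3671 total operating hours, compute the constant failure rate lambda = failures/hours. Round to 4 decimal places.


failures = 18
total_hours = 3671
lambda = 18 / 3671
lambda = 0.0049

0.0049


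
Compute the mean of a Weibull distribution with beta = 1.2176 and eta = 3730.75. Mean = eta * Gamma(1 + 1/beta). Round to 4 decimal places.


beta = 1.2176, eta = 3730.75
1/beta = 0.8213
1 + 1/beta = 1.8213
Gamma(1.8213) = 0.9372
Mean = 3730.75 * 0.9372
Mean = 3496.4858

3496.4858


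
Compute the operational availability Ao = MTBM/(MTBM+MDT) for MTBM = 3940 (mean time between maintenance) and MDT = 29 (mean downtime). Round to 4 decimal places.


MTBM = 3940
MDT = 29
MTBM + MDT = 3969
Ao = 3940 / 3969
Ao = 0.9927

0.9927


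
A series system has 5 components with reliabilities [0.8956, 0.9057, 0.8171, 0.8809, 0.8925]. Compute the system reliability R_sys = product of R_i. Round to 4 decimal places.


Components: [0.8956, 0.9057, 0.8171, 0.8809, 0.8925]
After component 1 (R=0.8956): product = 0.8956
After component 2 (R=0.9057): product = 0.8111
After component 3 (R=0.8171): product = 0.6628
After component 4 (R=0.8809): product = 0.5838
After component 5 (R=0.8925): product = 0.5211
R_sys = 0.5211

0.5211


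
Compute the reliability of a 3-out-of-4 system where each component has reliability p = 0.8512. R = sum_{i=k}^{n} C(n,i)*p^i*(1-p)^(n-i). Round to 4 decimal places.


k = 3, n = 4, p = 0.8512
i=3: C(4,3)=4 * 0.8512^3 * 0.1488^1 = 0.3671
i=4: C(4,4)=1 * 0.8512^4 * 0.1488^0 = 0.525
R = sum of terms = 0.892

0.892


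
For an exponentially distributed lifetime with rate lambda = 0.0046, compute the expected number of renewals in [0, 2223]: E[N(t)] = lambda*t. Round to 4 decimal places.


lambda = 0.0046
t = 2223
E[N(t)] = lambda * t
E[N(t)] = 0.0046 * 2223
E[N(t)] = 10.2258

10.2258


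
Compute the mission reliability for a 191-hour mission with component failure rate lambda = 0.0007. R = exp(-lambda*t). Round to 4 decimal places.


lambda = 0.0007
mission_time = 191
lambda * t = 0.0007 * 191 = 0.1337
R = exp(-0.1337)
R = 0.8749

0.8749


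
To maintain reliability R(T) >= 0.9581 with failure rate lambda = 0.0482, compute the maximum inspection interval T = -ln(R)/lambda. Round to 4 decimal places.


R_target = 0.9581
lambda = 0.0482
-ln(0.9581) = 0.0428
T = 0.0428 / 0.0482
T = 0.888

0.888


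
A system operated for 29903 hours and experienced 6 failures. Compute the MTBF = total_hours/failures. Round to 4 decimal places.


total_hours = 29903
failures = 6
MTBF = 29903 / 6
MTBF = 4983.8333

4983.8333


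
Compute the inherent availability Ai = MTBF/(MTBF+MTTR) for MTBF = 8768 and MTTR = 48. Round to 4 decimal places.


MTBF = 8768
MTTR = 48
MTBF + MTTR = 8816
Ai = 8768 / 8816
Ai = 0.9946

0.9946


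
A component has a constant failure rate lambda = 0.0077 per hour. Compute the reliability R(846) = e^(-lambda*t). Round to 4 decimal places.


lambda = 0.0077
t = 846
lambda * t = 6.5142
R(t) = e^(-6.5142)
R(t) = 0.0015

0.0015


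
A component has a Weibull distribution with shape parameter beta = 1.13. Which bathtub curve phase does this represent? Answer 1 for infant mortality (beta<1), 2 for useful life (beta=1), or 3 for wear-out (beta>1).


beta = 1.13
Compare beta to 1:
beta < 1 => infant mortality (phase 1)
beta = 1 => useful life (phase 2)
beta > 1 => wear-out (phase 3)
Since beta = 1.13, this is wear-out (increasing failure rate)
Phase = 3

3


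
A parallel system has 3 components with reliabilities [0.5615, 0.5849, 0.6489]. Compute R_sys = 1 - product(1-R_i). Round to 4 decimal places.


Components: [0.5615, 0.5849, 0.6489]
(1 - 0.5615) = 0.4385, running product = 0.4385
(1 - 0.5849) = 0.4151, running product = 0.182
(1 - 0.6489) = 0.3511, running product = 0.0639
Product of (1-R_i) = 0.0639
R_sys = 1 - 0.0639 = 0.9361

0.9361


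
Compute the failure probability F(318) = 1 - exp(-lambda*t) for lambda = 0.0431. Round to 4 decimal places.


lambda = 0.0431, t = 318
lambda * t = 13.7058
exp(-13.7058) = 0.0
F(t) = 1 - 0.0
F(t) = 1.0

1.0


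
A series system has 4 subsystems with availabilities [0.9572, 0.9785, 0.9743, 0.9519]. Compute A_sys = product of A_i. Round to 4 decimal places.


Subsystems: [0.9572, 0.9785, 0.9743, 0.9519]
After subsystem 1 (A=0.9572): product = 0.9572
After subsystem 2 (A=0.9785): product = 0.9366
After subsystem 3 (A=0.9743): product = 0.9125
After subsystem 4 (A=0.9519): product = 0.8687
A_sys = 0.8687

0.8687


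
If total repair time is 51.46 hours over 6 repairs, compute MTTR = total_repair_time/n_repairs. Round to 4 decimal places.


total_repair_time = 51.46
n_repairs = 6
MTTR = 51.46 / 6
MTTR = 8.5767

8.5767


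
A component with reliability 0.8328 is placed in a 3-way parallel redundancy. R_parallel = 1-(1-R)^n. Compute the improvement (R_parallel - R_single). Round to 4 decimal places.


R_single = 0.8328, n = 3
1 - R_single = 0.1672
(1 - R_single)^n = 0.1672^3 = 0.0047
R_parallel = 1 - 0.0047 = 0.9953
Improvement = 0.9953 - 0.8328
Improvement = 0.1625

0.1625


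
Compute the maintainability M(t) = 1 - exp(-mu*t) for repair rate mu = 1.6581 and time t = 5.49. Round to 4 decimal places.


mu = 1.6581, t = 5.49
mu * t = 1.6581 * 5.49 = 9.103
exp(-9.103) = 0.0001
M(t) = 1 - 0.0001
M(t) = 0.9999

0.9999


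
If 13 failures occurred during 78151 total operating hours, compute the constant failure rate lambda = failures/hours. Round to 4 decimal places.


failures = 13
total_hours = 78151
lambda = 13 / 78151
lambda = 0.0002

0.0002


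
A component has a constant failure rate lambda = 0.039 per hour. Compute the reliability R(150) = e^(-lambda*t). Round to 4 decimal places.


lambda = 0.039
t = 150
lambda * t = 5.85
R(t) = e^(-5.85)
R(t) = 0.0029

0.0029


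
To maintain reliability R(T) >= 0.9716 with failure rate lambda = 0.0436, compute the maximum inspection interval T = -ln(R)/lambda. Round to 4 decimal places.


R_target = 0.9716
lambda = 0.0436
-ln(0.9716) = 0.0288
T = 0.0288 / 0.0436
T = 0.6608

0.6608


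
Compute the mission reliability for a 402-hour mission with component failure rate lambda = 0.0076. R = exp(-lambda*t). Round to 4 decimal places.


lambda = 0.0076
mission_time = 402
lambda * t = 0.0076 * 402 = 3.0552
R = exp(-3.0552)
R = 0.0471

0.0471


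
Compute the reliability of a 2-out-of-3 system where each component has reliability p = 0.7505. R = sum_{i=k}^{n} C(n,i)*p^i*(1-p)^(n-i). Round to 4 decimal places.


k = 2, n = 3, p = 0.7505
i=2: C(3,2)=3 * 0.7505^2 * 0.2495^1 = 0.4216
i=3: C(3,3)=1 * 0.7505^3 * 0.2495^0 = 0.4227
R = sum of terms = 0.8443

0.8443


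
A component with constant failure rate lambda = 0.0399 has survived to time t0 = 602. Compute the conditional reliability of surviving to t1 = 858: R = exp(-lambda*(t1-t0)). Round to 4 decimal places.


lambda = 0.0399
t0 = 602, t1 = 858
t1 - t0 = 256
lambda * (t1-t0) = 0.0399 * 256 = 10.2144
R = exp(-10.2144)
R = 0.0

0.0


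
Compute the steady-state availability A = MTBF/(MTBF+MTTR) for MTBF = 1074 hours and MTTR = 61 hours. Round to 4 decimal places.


MTBF = 1074
MTTR = 61
MTBF + MTTR = 1135
A = 1074 / 1135
A = 0.9463

0.9463


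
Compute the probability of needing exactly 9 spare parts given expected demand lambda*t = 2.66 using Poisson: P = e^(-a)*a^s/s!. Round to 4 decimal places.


a = 2.66, s = 9
e^(-a) = e^(-2.66) = 0.0699
a^s = 2.66^9 = 6667.0656
s! = 362880
P = 0.0699 * 6667.0656 / 362880
P = 0.0013

0.0013


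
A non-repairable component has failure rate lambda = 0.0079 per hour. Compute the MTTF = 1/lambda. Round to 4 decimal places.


lambda = 0.0079
MTTF = 1 / 0.0079
MTTF = 126.5823

126.5823


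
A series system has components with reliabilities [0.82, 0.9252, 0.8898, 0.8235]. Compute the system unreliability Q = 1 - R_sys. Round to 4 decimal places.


Components: [0.82, 0.9252, 0.8898, 0.8235]
After component 1: product = 0.82
After component 2: product = 0.7587
After component 3: product = 0.6751
After component 4: product = 0.5559
R_sys = 0.5559
Q = 1 - 0.5559 = 0.4441

0.4441


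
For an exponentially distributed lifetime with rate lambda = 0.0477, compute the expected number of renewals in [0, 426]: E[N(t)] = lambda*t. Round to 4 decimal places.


lambda = 0.0477
t = 426
E[N(t)] = lambda * t
E[N(t)] = 0.0477 * 426
E[N(t)] = 20.3202

20.3202


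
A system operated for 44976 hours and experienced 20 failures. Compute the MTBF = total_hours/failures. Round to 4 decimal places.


total_hours = 44976
failures = 20
MTBF = 44976 / 20
MTBF = 2248.8

2248.8


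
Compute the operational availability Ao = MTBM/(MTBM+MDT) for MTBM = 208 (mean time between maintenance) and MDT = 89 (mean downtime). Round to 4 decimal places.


MTBM = 208
MDT = 89
MTBM + MDT = 297
Ao = 208 / 297
Ao = 0.7003

0.7003


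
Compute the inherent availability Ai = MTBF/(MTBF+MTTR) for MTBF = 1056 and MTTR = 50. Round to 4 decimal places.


MTBF = 1056
MTTR = 50
MTBF + MTTR = 1106
Ai = 1056 / 1106
Ai = 0.9548

0.9548


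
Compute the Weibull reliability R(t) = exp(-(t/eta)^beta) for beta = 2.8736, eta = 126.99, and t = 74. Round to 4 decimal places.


beta = 2.8736, eta = 126.99, t = 74
t/eta = 74 / 126.99 = 0.5827
(t/eta)^beta = 0.5827^2.8736 = 0.2119
R(t) = exp(-0.2119)
R(t) = 0.8091

0.8091


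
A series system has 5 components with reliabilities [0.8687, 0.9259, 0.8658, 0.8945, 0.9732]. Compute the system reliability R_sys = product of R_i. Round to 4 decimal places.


Components: [0.8687, 0.9259, 0.8658, 0.8945, 0.9732]
After component 1 (R=0.8687): product = 0.8687
After component 2 (R=0.9259): product = 0.8043
After component 3 (R=0.8658): product = 0.6964
After component 4 (R=0.8945): product = 0.6229
After component 5 (R=0.9732): product = 0.6062
R_sys = 0.6062

0.6062


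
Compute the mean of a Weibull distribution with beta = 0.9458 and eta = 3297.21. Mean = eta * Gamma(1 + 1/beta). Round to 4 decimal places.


beta = 0.9458, eta = 3297.21
1/beta = 1.0573
1 + 1/beta = 2.0573
Gamma(2.0573) = 1.0256
Mean = 3297.21 * 1.0256
Mean = 3381.6077

3381.6077


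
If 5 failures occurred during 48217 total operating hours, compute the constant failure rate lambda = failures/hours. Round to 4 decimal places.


failures = 5
total_hours = 48217
lambda = 5 / 48217
lambda = 0.0001

0.0001


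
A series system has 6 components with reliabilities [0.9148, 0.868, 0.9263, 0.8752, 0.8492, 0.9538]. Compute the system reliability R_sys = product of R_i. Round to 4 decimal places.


Components: [0.9148, 0.868, 0.9263, 0.8752, 0.8492, 0.9538]
After component 1 (R=0.9148): product = 0.9148
After component 2 (R=0.868): product = 0.794
After component 3 (R=0.9263): product = 0.7355
After component 4 (R=0.8752): product = 0.6437
After component 5 (R=0.8492): product = 0.5467
After component 6 (R=0.9538): product = 0.5214
R_sys = 0.5214

0.5214


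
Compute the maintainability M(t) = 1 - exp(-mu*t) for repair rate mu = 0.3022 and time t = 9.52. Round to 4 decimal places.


mu = 0.3022, t = 9.52
mu * t = 0.3022 * 9.52 = 2.8769
exp(-2.8769) = 0.0563
M(t) = 1 - 0.0563
M(t) = 0.9437

0.9437


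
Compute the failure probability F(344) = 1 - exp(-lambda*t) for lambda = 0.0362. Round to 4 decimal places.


lambda = 0.0362, t = 344
lambda * t = 12.4528
exp(-12.4528) = 0.0
F(t) = 1 - 0.0
F(t) = 1.0

1.0


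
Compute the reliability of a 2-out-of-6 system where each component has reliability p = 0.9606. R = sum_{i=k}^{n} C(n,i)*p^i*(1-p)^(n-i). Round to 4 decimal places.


k = 2, n = 6, p = 0.9606
i=2: C(6,2)=15 * 0.9606^2 * 0.0394^4 = 0.0
i=3: C(6,3)=20 * 0.9606^3 * 0.0394^3 = 0.0011
i=4: C(6,4)=15 * 0.9606^4 * 0.0394^2 = 0.0198
i=5: C(6,5)=6 * 0.9606^5 * 0.0394^1 = 0.1934
i=6: C(6,6)=1 * 0.9606^6 * 0.0394^0 = 0.7857
R = sum of terms = 1.0

1.0


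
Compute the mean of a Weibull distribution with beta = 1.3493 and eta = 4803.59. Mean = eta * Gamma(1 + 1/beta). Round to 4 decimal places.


beta = 1.3493, eta = 4803.59
1/beta = 0.7411
1 + 1/beta = 1.7411
Gamma(1.7411) = 0.9171
Mean = 4803.59 * 0.9171
Mean = 4405.2468

4405.2468


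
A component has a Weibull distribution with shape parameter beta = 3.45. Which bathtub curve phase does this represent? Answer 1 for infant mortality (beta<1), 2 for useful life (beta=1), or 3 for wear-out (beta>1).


beta = 3.45
Compare beta to 1:
beta < 1 => infant mortality (phase 1)
beta = 1 => useful life (phase 2)
beta > 1 => wear-out (phase 3)
Since beta = 3.45, this is wear-out (increasing failure rate)
Phase = 3

3


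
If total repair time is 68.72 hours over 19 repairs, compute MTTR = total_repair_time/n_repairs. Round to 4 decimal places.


total_repair_time = 68.72
n_repairs = 19
MTTR = 68.72 / 19
MTTR = 3.6168

3.6168


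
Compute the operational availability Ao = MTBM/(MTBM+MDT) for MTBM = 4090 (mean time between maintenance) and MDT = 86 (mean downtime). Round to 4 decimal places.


MTBM = 4090
MDT = 86
MTBM + MDT = 4176
Ao = 4090 / 4176
Ao = 0.9794

0.9794


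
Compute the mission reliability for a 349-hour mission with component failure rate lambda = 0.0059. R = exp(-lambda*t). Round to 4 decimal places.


lambda = 0.0059
mission_time = 349
lambda * t = 0.0059 * 349 = 2.0591
R = exp(-2.0591)
R = 0.1276

0.1276


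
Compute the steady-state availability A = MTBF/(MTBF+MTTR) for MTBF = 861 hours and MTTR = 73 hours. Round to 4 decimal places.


MTBF = 861
MTTR = 73
MTBF + MTTR = 934
A = 861 / 934
A = 0.9218

0.9218


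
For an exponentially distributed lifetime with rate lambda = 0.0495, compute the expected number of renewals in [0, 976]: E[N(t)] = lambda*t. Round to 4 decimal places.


lambda = 0.0495
t = 976
E[N(t)] = lambda * t
E[N(t)] = 0.0495 * 976
E[N(t)] = 48.312

48.312


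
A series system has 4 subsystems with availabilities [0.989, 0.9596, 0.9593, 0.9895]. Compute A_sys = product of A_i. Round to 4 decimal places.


Subsystems: [0.989, 0.9596, 0.9593, 0.9895]
After subsystem 1 (A=0.989): product = 0.989
After subsystem 2 (A=0.9596): product = 0.949
After subsystem 3 (A=0.9593): product = 0.9104
After subsystem 4 (A=0.9895): product = 0.9009
A_sys = 0.9009

0.9009


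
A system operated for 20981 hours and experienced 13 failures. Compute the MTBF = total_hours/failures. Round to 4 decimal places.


total_hours = 20981
failures = 13
MTBF = 20981 / 13
MTBF = 1613.9231

1613.9231


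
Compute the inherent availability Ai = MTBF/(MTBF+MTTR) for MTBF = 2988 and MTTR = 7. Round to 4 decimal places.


MTBF = 2988
MTTR = 7
MTBF + MTTR = 2995
Ai = 2988 / 2995
Ai = 0.9977

0.9977


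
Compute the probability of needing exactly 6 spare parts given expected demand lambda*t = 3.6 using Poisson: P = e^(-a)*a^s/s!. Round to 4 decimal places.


a = 3.6, s = 6
e^(-a) = e^(-3.6) = 0.0273
a^s = 3.6^6 = 2176.7823
s! = 720
P = 0.0273 * 2176.7823 / 720
P = 0.0826

0.0826


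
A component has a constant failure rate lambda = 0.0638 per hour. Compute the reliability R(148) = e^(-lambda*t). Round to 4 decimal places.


lambda = 0.0638
t = 148
lambda * t = 9.4424
R(t) = e^(-9.4424)
R(t) = 0.0001

0.0001


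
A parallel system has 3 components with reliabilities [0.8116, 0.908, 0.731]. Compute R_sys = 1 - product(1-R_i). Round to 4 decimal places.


Components: [0.8116, 0.908, 0.731]
(1 - 0.8116) = 0.1884, running product = 0.1884
(1 - 0.908) = 0.092, running product = 0.0173
(1 - 0.731) = 0.269, running product = 0.0047
Product of (1-R_i) = 0.0047
R_sys = 1 - 0.0047 = 0.9953

0.9953


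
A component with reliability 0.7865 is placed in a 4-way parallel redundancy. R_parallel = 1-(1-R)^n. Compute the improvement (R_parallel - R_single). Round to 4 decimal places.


R_single = 0.7865, n = 4
1 - R_single = 0.2135
(1 - R_single)^n = 0.2135^4 = 0.0021
R_parallel = 1 - 0.0021 = 0.9979
Improvement = 0.9979 - 0.7865
Improvement = 0.2114

0.2114


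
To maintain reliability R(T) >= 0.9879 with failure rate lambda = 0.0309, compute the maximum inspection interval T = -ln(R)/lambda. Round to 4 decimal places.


R_target = 0.9879
lambda = 0.0309
-ln(0.9879) = 0.0122
T = 0.0122 / 0.0309
T = 0.394

0.394


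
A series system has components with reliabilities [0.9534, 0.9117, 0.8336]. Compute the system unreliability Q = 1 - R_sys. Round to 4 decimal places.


Components: [0.9534, 0.9117, 0.8336]
After component 1: product = 0.9534
After component 2: product = 0.8692
After component 3: product = 0.7246
R_sys = 0.7246
Q = 1 - 0.7246 = 0.2754

0.2754


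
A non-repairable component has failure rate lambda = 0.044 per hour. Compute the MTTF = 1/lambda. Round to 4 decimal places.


lambda = 0.044
MTTF = 1 / 0.044
MTTF = 22.7273

22.7273


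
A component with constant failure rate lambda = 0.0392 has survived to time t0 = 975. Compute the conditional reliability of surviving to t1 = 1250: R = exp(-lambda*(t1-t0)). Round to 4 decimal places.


lambda = 0.0392
t0 = 975, t1 = 1250
t1 - t0 = 275
lambda * (t1-t0) = 0.0392 * 275 = 10.78
R = exp(-10.78)
R = 0.0

0.0


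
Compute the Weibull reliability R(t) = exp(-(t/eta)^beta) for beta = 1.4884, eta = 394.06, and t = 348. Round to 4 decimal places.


beta = 1.4884, eta = 394.06, t = 348
t/eta = 348 / 394.06 = 0.8831
(t/eta)^beta = 0.8831^1.4884 = 0.8311
R(t) = exp(-0.8311)
R(t) = 0.4356

0.4356


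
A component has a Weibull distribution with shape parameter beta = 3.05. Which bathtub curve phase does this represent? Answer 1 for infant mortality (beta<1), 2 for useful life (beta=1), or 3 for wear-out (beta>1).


beta = 3.05
Compare beta to 1:
beta < 1 => infant mortality (phase 1)
beta = 1 => useful life (phase 2)
beta > 1 => wear-out (phase 3)
Since beta = 3.05, this is wear-out (increasing failure rate)
Phase = 3

3


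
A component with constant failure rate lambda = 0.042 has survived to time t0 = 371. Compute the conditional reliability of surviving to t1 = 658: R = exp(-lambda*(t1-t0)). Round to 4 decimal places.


lambda = 0.042
t0 = 371, t1 = 658
t1 - t0 = 287
lambda * (t1-t0) = 0.042 * 287 = 12.054
R = exp(-12.054)
R = 0.0

0.0


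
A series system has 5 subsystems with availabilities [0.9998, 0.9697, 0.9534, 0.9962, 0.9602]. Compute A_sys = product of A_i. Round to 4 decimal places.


Subsystems: [0.9998, 0.9697, 0.9534, 0.9962, 0.9602]
After subsystem 1 (A=0.9998): product = 0.9998
After subsystem 2 (A=0.9697): product = 0.9695
After subsystem 3 (A=0.9534): product = 0.9243
After subsystem 4 (A=0.9962): product = 0.9208
After subsystem 5 (A=0.9602): product = 0.8842
A_sys = 0.8842

0.8842


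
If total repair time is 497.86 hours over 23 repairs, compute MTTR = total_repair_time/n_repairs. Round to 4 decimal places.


total_repair_time = 497.86
n_repairs = 23
MTTR = 497.86 / 23
MTTR = 21.6461

21.6461


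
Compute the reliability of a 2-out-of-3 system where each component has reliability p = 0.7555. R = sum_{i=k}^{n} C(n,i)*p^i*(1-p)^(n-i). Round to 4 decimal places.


k = 2, n = 3, p = 0.7555
i=2: C(3,2)=3 * 0.7555^2 * 0.2445^1 = 0.4187
i=3: C(3,3)=1 * 0.7555^3 * 0.2445^0 = 0.4312
R = sum of terms = 0.8499

0.8499


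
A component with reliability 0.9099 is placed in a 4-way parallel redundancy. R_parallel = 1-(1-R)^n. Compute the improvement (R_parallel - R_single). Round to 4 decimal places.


R_single = 0.9099, n = 4
1 - R_single = 0.0901
(1 - R_single)^n = 0.0901^4 = 0.0001
R_parallel = 1 - 0.0001 = 0.9999
Improvement = 0.9999 - 0.9099
Improvement = 0.09

0.09


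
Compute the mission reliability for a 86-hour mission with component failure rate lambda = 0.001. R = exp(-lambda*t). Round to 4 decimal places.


lambda = 0.001
mission_time = 86
lambda * t = 0.001 * 86 = 0.086
R = exp(-0.086)
R = 0.9176

0.9176


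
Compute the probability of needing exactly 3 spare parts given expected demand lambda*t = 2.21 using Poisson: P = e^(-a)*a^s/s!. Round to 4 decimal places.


a = 2.21, s = 3
e^(-a) = e^(-2.21) = 0.1097
a^s = 2.21^3 = 10.7939
s! = 6
P = 0.1097 * 10.7939 / 6
P = 0.1973

0.1973


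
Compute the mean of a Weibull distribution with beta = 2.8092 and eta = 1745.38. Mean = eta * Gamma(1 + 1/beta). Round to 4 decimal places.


beta = 2.8092, eta = 1745.38
1/beta = 0.356
1 + 1/beta = 1.356
Gamma(1.356) = 0.8906
Mean = 1745.38 * 0.8906
Mean = 1554.3696

1554.3696


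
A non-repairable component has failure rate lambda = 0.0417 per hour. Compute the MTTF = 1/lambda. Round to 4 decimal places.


lambda = 0.0417
MTTF = 1 / 0.0417
MTTF = 23.9808

23.9808


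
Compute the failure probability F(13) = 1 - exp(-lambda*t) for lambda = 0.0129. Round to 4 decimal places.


lambda = 0.0129, t = 13
lambda * t = 0.1677
exp(-0.1677) = 0.8456
F(t) = 1 - 0.8456
F(t) = 0.1544

0.1544


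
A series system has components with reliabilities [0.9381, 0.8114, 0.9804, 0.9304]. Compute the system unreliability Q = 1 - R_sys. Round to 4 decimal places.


Components: [0.9381, 0.8114, 0.9804, 0.9304]
After component 1: product = 0.9381
After component 2: product = 0.7612
After component 3: product = 0.7463
After component 4: product = 0.6943
R_sys = 0.6943
Q = 1 - 0.6943 = 0.3057

0.3057


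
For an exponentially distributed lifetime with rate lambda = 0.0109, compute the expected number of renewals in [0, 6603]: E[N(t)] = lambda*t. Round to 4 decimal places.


lambda = 0.0109
t = 6603
E[N(t)] = lambda * t
E[N(t)] = 0.0109 * 6603
E[N(t)] = 71.9727

71.9727


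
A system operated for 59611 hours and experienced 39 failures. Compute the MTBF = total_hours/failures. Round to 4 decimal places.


total_hours = 59611
failures = 39
MTBF = 59611 / 39
MTBF = 1528.4872

1528.4872


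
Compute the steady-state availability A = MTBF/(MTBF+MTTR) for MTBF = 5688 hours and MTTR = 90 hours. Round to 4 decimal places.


MTBF = 5688
MTTR = 90
MTBF + MTTR = 5778
A = 5688 / 5778
A = 0.9844

0.9844


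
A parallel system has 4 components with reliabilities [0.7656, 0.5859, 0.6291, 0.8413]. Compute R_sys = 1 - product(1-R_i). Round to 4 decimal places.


Components: [0.7656, 0.5859, 0.6291, 0.8413]
(1 - 0.7656) = 0.2344, running product = 0.2344
(1 - 0.5859) = 0.4141, running product = 0.0971
(1 - 0.6291) = 0.3709, running product = 0.036
(1 - 0.8413) = 0.1587, running product = 0.0057
Product of (1-R_i) = 0.0057
R_sys = 1 - 0.0057 = 0.9943

0.9943


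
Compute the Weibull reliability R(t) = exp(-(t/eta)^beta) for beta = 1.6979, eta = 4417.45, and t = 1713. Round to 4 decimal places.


beta = 1.6979, eta = 4417.45, t = 1713
t/eta = 1713 / 4417.45 = 0.3878
(t/eta)^beta = 0.3878^1.6979 = 0.2002
R(t) = exp(-0.2002)
R(t) = 0.8186

0.8186


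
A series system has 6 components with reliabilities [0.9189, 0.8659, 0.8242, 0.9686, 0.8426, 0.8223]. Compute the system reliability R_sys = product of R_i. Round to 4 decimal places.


Components: [0.9189, 0.8659, 0.8242, 0.9686, 0.8426, 0.8223]
After component 1 (R=0.9189): product = 0.9189
After component 2 (R=0.8659): product = 0.7957
After component 3 (R=0.8242): product = 0.6558
After component 4 (R=0.9686): product = 0.6352
After component 5 (R=0.8426): product = 0.5352
After component 6 (R=0.8223): product = 0.4401
R_sys = 0.4401

0.4401


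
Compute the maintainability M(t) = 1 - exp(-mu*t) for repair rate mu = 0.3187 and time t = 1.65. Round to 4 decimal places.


mu = 0.3187, t = 1.65
mu * t = 0.3187 * 1.65 = 0.5259
exp(-0.5259) = 0.591
M(t) = 1 - 0.591
M(t) = 0.409

0.409


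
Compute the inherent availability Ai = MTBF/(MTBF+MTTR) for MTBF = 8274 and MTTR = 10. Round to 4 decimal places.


MTBF = 8274
MTTR = 10
MTBF + MTTR = 8284
Ai = 8274 / 8284
Ai = 0.9988

0.9988


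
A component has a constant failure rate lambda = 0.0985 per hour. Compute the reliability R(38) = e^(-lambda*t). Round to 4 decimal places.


lambda = 0.0985
t = 38
lambda * t = 3.743
R(t) = e^(-3.743)
R(t) = 0.0237

0.0237


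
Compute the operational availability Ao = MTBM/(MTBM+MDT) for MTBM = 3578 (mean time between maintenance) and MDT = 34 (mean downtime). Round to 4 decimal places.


MTBM = 3578
MDT = 34
MTBM + MDT = 3612
Ao = 3578 / 3612
Ao = 0.9906

0.9906


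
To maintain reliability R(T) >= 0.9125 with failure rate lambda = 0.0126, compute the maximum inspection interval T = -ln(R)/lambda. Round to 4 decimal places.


R_target = 0.9125
lambda = 0.0126
-ln(0.9125) = 0.0916
T = 0.0916 / 0.0126
T = 7.2672

7.2672


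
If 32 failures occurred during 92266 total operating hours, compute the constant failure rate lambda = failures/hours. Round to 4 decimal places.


failures = 32
total_hours = 92266
lambda = 32 / 92266
lambda = 0.0003

0.0003


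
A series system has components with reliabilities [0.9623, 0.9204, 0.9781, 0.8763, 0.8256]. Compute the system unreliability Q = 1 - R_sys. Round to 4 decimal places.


Components: [0.9623, 0.9204, 0.9781, 0.8763, 0.8256]
After component 1: product = 0.9623
After component 2: product = 0.8857
After component 3: product = 0.8663
After component 4: product = 0.7591
After component 5: product = 0.6267
R_sys = 0.6267
Q = 1 - 0.6267 = 0.3733

0.3733


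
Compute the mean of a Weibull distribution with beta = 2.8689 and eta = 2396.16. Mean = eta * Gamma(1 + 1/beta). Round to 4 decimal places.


beta = 2.8689, eta = 2396.16
1/beta = 0.3486
1 + 1/beta = 1.3486
Gamma(1.3486) = 0.8913
Mean = 2396.16 * 0.8913
Mean = 2135.6928

2135.6928


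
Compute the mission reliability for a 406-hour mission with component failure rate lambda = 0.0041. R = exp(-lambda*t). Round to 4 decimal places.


lambda = 0.0041
mission_time = 406
lambda * t = 0.0041 * 406 = 1.6646
R = exp(-1.6646)
R = 0.1893

0.1893


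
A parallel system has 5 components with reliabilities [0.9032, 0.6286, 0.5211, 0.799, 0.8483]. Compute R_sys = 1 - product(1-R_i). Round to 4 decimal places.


Components: [0.9032, 0.6286, 0.5211, 0.799, 0.8483]
(1 - 0.9032) = 0.0968, running product = 0.0968
(1 - 0.6286) = 0.3714, running product = 0.036
(1 - 0.5211) = 0.4789, running product = 0.0172
(1 - 0.799) = 0.201, running product = 0.0035
(1 - 0.8483) = 0.1517, running product = 0.0005
Product of (1-R_i) = 0.0005
R_sys = 1 - 0.0005 = 0.9995

0.9995


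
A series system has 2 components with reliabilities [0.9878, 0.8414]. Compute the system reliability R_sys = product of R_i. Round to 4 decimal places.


Components: [0.9878, 0.8414]
After component 1 (R=0.9878): product = 0.9878
After component 2 (R=0.8414): product = 0.8311
R_sys = 0.8311

0.8311


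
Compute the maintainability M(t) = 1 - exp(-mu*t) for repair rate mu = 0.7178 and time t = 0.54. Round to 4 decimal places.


mu = 0.7178, t = 0.54
mu * t = 0.7178 * 0.54 = 0.3876
exp(-0.3876) = 0.6787
M(t) = 1 - 0.6787
M(t) = 0.3213

0.3213


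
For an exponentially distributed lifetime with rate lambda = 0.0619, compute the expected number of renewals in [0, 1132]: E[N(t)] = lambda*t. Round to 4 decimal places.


lambda = 0.0619
t = 1132
E[N(t)] = lambda * t
E[N(t)] = 0.0619 * 1132
E[N(t)] = 70.0708

70.0708


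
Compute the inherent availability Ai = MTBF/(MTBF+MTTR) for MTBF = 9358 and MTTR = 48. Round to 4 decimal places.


MTBF = 9358
MTTR = 48
MTBF + MTTR = 9406
Ai = 9358 / 9406
Ai = 0.9949

0.9949


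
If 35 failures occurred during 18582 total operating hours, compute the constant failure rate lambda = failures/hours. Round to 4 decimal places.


failures = 35
total_hours = 18582
lambda = 35 / 18582
lambda = 0.0019

0.0019


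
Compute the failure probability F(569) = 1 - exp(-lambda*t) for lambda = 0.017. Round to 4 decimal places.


lambda = 0.017, t = 569
lambda * t = 9.673
exp(-9.673) = 0.0001
F(t) = 1 - 0.0001
F(t) = 0.9999

0.9999


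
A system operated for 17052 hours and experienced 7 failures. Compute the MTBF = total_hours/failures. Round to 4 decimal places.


total_hours = 17052
failures = 7
MTBF = 17052 / 7
MTBF = 2436.0

2436.0


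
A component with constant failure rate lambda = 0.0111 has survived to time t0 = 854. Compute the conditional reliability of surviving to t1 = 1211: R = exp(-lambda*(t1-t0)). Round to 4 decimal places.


lambda = 0.0111
t0 = 854, t1 = 1211
t1 - t0 = 357
lambda * (t1-t0) = 0.0111 * 357 = 3.9627
R = exp(-3.9627)
R = 0.019

0.019


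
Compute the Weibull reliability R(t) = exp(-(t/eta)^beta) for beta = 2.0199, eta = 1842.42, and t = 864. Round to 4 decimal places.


beta = 2.0199, eta = 1842.42, t = 864
t/eta = 864 / 1842.42 = 0.4689
(t/eta)^beta = 0.4689^2.0199 = 0.2166
R(t) = exp(-0.2166)
R(t) = 0.8052

0.8052


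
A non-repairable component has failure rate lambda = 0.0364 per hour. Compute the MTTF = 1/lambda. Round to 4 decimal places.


lambda = 0.0364
MTTF = 1 / 0.0364
MTTF = 27.4725

27.4725


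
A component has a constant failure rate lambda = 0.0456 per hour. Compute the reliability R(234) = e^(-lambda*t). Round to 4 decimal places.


lambda = 0.0456
t = 234
lambda * t = 10.6704
R(t) = e^(-10.6704)
R(t) = 0.0

0.0


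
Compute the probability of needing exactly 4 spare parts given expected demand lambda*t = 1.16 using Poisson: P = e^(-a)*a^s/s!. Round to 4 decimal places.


a = 1.16, s = 4
e^(-a) = e^(-1.16) = 0.3135
a^s = 1.16^4 = 1.8106
s! = 24
P = 0.3135 * 1.8106 / 24
P = 0.0237

0.0237


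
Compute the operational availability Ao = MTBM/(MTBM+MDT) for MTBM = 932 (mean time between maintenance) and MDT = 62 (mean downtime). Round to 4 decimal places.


MTBM = 932
MDT = 62
MTBM + MDT = 994
Ao = 932 / 994
Ao = 0.9376

0.9376


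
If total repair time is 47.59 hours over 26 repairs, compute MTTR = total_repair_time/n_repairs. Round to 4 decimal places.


total_repair_time = 47.59
n_repairs = 26
MTTR = 47.59 / 26
MTTR = 1.8304

1.8304


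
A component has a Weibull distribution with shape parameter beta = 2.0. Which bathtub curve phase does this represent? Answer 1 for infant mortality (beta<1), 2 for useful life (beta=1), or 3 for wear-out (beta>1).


beta = 2.0
Compare beta to 1:
beta < 1 => infant mortality (phase 1)
beta = 1 => useful life (phase 2)
beta > 1 => wear-out (phase 3)
Since beta = 2.0, this is wear-out (increasing failure rate)
Phase = 3

3
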